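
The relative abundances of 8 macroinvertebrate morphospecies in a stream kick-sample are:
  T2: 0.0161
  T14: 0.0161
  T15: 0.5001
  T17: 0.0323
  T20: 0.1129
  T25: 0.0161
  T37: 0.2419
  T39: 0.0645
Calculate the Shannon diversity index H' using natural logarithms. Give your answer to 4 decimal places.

Each pᵢ ln pᵢ term (working shown to 6 dp, full precision carried): 0.0161×(-4.128936)=-0.066476, 0.0161×(-4.128936)=-0.066476, 0.5001×(-0.692947)=-0.346543, 0.0323×(-3.432688)=-0.110876, 0.1129×(-2.181253)=-0.246263, 0.0161×(-4.128936)=-0.066476, 0.2419×(-1.419231)=-0.343312, 0.0645×(-2.741090)=-0.176800.
Sum = -1.423222, so H' = 1.4232.

1.4232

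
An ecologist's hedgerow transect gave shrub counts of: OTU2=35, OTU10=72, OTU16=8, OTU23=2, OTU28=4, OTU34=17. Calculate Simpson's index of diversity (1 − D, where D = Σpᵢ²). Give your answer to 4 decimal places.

Total N = 35+72+8+2+4+17 = 138, so the proportions are 0.253623, 0.521739, 0.057971, 0.014493, 0.028986, 0.123188 (working shown to 6 dp, full precision carried).
D = 0.253623² + 0.521739² + 0.057971² + 0.014493² + 0.028986² + 0.123188² = 0.064325 + 0.272212 + 0.003361 + 0.000210 + 0.000840 + 0.015175 = 0.356123.
So 1 − D = 0.643877, i.e. 0.6439 to 4 decimal places.

0.6439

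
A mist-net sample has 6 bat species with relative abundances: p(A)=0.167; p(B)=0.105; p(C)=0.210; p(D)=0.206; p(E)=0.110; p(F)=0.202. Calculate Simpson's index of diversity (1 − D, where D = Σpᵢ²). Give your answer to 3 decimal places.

D = 0.167² + 0.105² + 0.21² + 0.206² + 0.11² + 0.202² = 0.02789 + 0.01102 + 0.04410 + 0.04244 + 0.01210 + 0.04080 = 0.17835 (working shown to 5 dp, full precision carried).
So 1 − D = 0.82165, i.e. 0.822 to 3 decimal places.

0.822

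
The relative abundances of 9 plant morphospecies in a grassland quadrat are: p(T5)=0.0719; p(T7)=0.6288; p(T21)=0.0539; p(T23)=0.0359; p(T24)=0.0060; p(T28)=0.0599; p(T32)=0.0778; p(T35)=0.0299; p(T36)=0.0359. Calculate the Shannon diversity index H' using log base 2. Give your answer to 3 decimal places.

Each pᵢ log₂ pᵢ term (working shown to 5 dp, full precision carried): 0.0719×(-3.79786)=-0.27307, 0.6288×(-0.66933)=-0.42087, 0.0539×(-4.21357)=-0.22711, 0.0359×(-4.79987)=-0.17232, 0.006×(-7.38082)=-0.04428, 0.0599×(-4.06130)=-0.24327, 0.0778×(-3.68409)=-0.28662, 0.0299×(-5.06371)=-0.15140, 0.0359×(-4.79987)=-0.17232.
Sum = -1.99127, so H' = 1.991.

1.991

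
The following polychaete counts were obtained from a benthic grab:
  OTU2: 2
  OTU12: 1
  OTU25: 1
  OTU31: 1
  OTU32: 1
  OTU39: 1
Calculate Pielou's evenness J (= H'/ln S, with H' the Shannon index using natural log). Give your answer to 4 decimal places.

Total N = 2+1+1+1+1+1 = 7, so the proportions are 0.285714, 0.142857, 0.142857, 0.142857, 0.142857, 0.142857 (working shown to 6 dp, full precision carried).
H' = −Σ pᵢ ln pᵢ = −((-0.357932) + (-0.277987) + (-0.277987) + (-0.277987) + (-0.277987) + (-0.277987)) = 1.747868.
With S = 6 species, ln S = 1.791759, so J = 1.747868/1.791759 = 0.975504, i.e. 0.9755 to 4 decimal places.

0.9755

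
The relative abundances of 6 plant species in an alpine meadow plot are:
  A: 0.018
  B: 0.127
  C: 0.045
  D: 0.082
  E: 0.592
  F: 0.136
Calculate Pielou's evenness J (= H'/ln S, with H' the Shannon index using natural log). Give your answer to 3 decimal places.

0.704

H' = −Σ pᵢ ln pᵢ = −((-0.07231) + (-0.26207) + (-0.13955) + (-0.20508) + (-0.31036) + (-0.27133)) = 1.26071 (working shown to 5 dp, full precision carried).
With S = 6 species, ln S = 1.79176, so J = 1.26071/1.79176 = 0.70362, i.e. 0.704 to 3 decimal places.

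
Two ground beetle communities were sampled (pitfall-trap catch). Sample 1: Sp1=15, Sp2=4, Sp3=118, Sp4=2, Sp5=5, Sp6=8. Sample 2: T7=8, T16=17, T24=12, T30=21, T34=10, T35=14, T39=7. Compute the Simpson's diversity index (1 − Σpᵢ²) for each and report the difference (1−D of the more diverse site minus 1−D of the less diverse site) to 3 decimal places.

Sample 1: N=152, proportions 0.09868, 0.02632, 0.77632, 0.01316, 0.03289, 0.05263, giving 1−D = 0.38288 (working shown to 5 dp, full precision carried).
Sample 2: N=89, proportions 0.08989, 0.19101, 0.13483, 0.23596, 0.11236, 0.1573, 0.07865, giving 1−D = 0.83803.
Difference = |0.38288 − 0.83803| = 0.45515, i.e. 0.455 to 3 decimal places.

0.455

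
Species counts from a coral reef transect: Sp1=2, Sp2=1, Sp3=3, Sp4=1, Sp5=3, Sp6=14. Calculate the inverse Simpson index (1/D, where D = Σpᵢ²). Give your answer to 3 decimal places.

Total N = 2+1+3+1+3+14 = 24, so the proportions are 0.083333, 0.041667, 0.125, 0.041667, 0.125, 0.583333 (working shown to 6 dp, full precision carried).
D = 0.083333² + 0.041667² + 0.125² + 0.041667² + 0.125² + 0.583333² = 0.006944 + 0.001736 + 0.015625 + 0.001736 + 0.015625 + 0.340278 = 0.381944.
So 1/D = 2.61818, i.e. 2.618 to 3 decimal places.

2.618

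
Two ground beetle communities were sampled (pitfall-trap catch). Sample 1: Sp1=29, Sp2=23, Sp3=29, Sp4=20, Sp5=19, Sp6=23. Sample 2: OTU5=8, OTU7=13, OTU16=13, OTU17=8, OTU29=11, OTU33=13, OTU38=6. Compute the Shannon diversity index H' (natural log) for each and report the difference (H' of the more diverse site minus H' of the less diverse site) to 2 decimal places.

0.13

Sample 1: N=143, proportions 0.2028, 0.1608, 0.2028, 0.1399, 0.1329, 0.1608, giving H' = 1.7783 (working shown to 4 dp, full precision carried).
Sample 2: N=72, proportions 0.1111, 0.1806, 0.1806, 0.1111, 0.1528, 0.1806, 0.0833, giving H' = 1.9096.
Difference = |1.7783 − 1.9096| = 0.1313, i.e. 0.13 to 2 decimal places.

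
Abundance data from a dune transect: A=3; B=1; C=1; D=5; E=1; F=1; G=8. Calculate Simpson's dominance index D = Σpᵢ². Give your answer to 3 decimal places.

0.255

Total N = 3+1+1+5+1+1+8 = 20, so the proportions are 0.15, 0.05, 0.05, 0.25, 0.05, 0.05, 0.4 (working shown to 5 dp, full precision carried).
D = 0.15² + 0.05² + 0.05² + 0.25² + 0.05² + 0.05² + 0.4² = 0.02250 + 0.00250 + 0.00250 + 0.06250 + 0.00250 + 0.00250 + 0.16000 = 0.25500.
To 3 decimal places, D = 0.255.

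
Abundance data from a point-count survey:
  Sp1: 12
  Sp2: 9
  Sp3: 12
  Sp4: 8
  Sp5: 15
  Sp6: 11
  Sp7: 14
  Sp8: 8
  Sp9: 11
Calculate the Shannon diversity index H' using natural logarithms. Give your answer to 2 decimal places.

Total N = 12+9+12+8+15+11+14+8+11 = 100, so the proportions are 0.12, 0.09, 0.12, 0.08, 0.15, 0.11, 0.14, 0.08, 0.11 (working shown to 4 dp, full precision carried).
Each pᵢ ln pᵢ term: 0.12×(-2.1203)=-0.2544, 0.09×(-2.4079)=-0.2167, 0.12×(-2.1203)=-0.2544, 0.08×(-2.5257)=-0.2021, 0.15×(-1.8971)=-0.2846, 0.11×(-2.2073)=-0.2428, 0.14×(-1.9661)=-0.2753, 0.08×(-2.5257)=-0.2021, 0.11×(-2.2073)=-0.2428.
Sum = -2.1751, so H' = 2.18.

2.18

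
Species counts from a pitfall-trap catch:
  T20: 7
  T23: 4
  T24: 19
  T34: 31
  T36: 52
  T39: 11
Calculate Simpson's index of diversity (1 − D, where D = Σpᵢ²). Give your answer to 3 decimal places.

Total N = 7+4+19+31+52+11 = 124, so the proportions are 0.05645, 0.03226, 0.15323, 0.25, 0.41935, 0.08871 (working shown to 5 dp, full precision carried).
D = 0.05645² + 0.03226² + 0.15323² + 0.25² + 0.41935² + 0.08871² = 0.00319 + 0.00104 + 0.02348 + 0.06250 + 0.17586 + 0.00787 = 0.27393.
So 1 − D = 0.72607, i.e. 0.726 to 3 decimal places.

0.726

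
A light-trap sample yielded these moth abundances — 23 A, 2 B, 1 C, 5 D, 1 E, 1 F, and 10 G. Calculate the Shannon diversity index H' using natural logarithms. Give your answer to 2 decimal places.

Total N = 23+2+1+5+1+1+10 = 43, so the proportions are 0.5349, 0.0465, 0.0233, 0.1163, 0.0233, 0.0233, 0.2326 (working shown to 4 dp, full precision carried).
Each pᵢ ln pᵢ term: 0.5349×(-0.6257)=-0.3347, 0.0465×(-3.0681)=-0.1427, 0.0233×(-3.7612)=-0.0875, 0.1163×(-2.1518)=-0.2502, 0.0233×(-3.7612)=-0.0875, 0.0233×(-3.7612)=-0.0875, 0.2326×(-1.4586)=-0.3392.
Sum = -1.3292, so H' = 1.33.

1.33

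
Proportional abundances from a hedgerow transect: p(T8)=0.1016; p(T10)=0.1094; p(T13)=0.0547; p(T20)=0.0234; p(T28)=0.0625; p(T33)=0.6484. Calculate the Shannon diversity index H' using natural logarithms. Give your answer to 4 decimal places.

1.1754

Each pᵢ ln pᵢ term (working shown to 6 dp, full precision carried): 0.1016×(-2.286712)=-0.232330, 0.1094×(-2.212744)=-0.242074, 0.0547×(-2.905892)=-0.158952, 0.0234×(-3.755019)=-0.087867, 0.0625×(-2.772589)=-0.173287, 0.6484×(-0.433247)=-0.280918.
Sum = -1.175428, so H' = 1.1754.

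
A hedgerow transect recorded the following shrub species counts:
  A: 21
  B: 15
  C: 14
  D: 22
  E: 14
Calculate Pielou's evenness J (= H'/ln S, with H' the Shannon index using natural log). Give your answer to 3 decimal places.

Total N = 21+15+14+22+14 = 86, so the proportions are 0.24419, 0.17442, 0.16279, 0.25581, 0.16279 (working shown to 5 dp, full precision carried).
H' = −Σ pᵢ ln pᵢ = −((-0.34426) + (-0.30459) + (-0.29551) + (-0.34875) + (-0.29551)) = 1.58862.
With S = 5 species, ln S = 1.60944, so J = 1.58862/1.60944 = 0.98707, i.e. 0.987 to 3 decimal places.

0.987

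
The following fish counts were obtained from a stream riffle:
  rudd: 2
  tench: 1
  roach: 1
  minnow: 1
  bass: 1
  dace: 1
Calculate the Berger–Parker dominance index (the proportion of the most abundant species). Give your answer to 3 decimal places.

Total N = 2+1+1+1+1+1 = 7, so the proportions are 0.28571, 0.14286, 0.14286, 0.14286, 0.14286, 0.14286 (working shown to 5 dp, full precision carried).
The largest proportion is 0.28571, i.e. d = 0.286 to 3 decimal places.

0.286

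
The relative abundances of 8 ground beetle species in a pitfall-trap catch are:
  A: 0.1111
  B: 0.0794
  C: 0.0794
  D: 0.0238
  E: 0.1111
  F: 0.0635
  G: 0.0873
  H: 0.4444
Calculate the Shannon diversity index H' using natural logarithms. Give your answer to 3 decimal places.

1.728

Each pᵢ ln pᵢ term (working shown to 5 dp, full precision carried): 0.1111×(-2.19732)=-0.24412, 0.0794×(-2.53326)=-0.20114, 0.0794×(-2.53326)=-0.20114, 0.0238×(-3.73807)=-0.08897, 0.1111×(-2.19732)=-0.24412, 0.0635×(-2.75672)=-0.17505, 0.0873×(-2.43840)=-0.21287, 0.4444×(-0.81103)=-0.36042.
Sum = -1.72784, so H' = 1.728.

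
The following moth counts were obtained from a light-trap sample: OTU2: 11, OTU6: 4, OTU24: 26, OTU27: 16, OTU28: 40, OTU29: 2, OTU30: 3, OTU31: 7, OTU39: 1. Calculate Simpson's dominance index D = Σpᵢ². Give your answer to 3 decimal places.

Total N = 11+4+26+16+40+2+3+7+1 = 110, so the proportions are 0.1, 0.03636, 0.23636, 0.14545, 0.36364, 0.01818, 0.02727, 0.06364, 0.00909 (working shown to 5 dp, full precision carried).
D = 0.1² + 0.03636² + 0.23636² + 0.14545² + 0.36364² + 0.01818² + 0.02727² + 0.06364² + 0.00909² = 0.01000 + 0.00132 + 0.05587 + 0.02116 + 0.13223 + 0.00033 + 0.00074 + 0.00405 + 0.00008 = 0.22579.
To 3 decimal places, D = 0.226.

0.226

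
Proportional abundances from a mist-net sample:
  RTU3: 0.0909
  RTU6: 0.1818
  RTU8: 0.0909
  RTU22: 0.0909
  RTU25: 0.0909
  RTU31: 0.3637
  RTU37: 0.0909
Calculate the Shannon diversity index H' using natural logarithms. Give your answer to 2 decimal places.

1.77

Each pᵢ ln pᵢ term (working shown to 4 dp, full precision carried): 0.0909×(-2.3980)=-0.2180, 0.1818×(-1.7048)=-0.3099, 0.0909×(-2.3980)=-0.2180, 0.0909×(-2.3980)=-0.2180, 0.0909×(-2.3980)=-0.2180, 0.3637×(-1.0114)=-0.3679, 0.0909×(-2.3980)=-0.2180.
Sum = -1.7677, so H' = 1.77.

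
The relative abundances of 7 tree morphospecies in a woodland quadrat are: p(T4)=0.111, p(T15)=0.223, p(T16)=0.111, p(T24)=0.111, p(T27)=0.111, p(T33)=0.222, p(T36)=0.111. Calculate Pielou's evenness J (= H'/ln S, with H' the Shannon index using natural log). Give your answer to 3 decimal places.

0.971

H' = −Σ pᵢ ln pᵢ = −((-0.24400) + (-0.33463) + (-0.24400) + (-0.24400) + (-0.24400) + (-0.33413) + (-0.24400)) = 1.88877 (working shown to 5 dp, full precision carried).
With S = 7 species, ln S = 1.94591, so J = 1.88877/1.94591 = 0.97064, i.e. 0.971 to 3 decimal places.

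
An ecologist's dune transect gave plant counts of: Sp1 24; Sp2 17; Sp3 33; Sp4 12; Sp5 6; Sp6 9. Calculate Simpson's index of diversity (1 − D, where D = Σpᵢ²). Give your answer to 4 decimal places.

0.7829

Total N = 24+17+33+12+6+9 = 101, so the proportions are 0.237624, 0.168317, 0.326733, 0.118812, 0.059406, 0.089109 (working shown to 6 dp, full precision carried).
D = 0.237624² + 0.168317² + 0.326733² + 0.118812² + 0.059406² + 0.089109² = 0.056465 + 0.028331 + 0.106754 + 0.014116 + 0.003529 + 0.007940 = 0.217136.
So 1 − D = 0.782864, i.e. 0.7829 to 4 decimal places.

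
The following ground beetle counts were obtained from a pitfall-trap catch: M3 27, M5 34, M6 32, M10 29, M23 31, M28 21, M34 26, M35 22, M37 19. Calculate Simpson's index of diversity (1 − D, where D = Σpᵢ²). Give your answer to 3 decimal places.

0.885

Total N = 27+34+32+29+31+21+26+22+19 = 241, so the proportions are 0.11203, 0.14108, 0.13278, 0.12033, 0.12863, 0.08714, 0.10788, 0.09129, 0.07884 (working shown to 5 dp, full precision carried).
D = 0.11203² + 0.14108² + 0.13278² + 0.12033² + 0.12863² + 0.08714² + 0.10788² + 0.09129² + 0.07884² = 0.01255 + 0.01990 + 0.01763 + 0.01448 + 0.01655 + 0.00759 + 0.01164 + 0.00833 + 0.00622 = 0.11489.
So 1 − D = 0.88511, i.e. 0.885 to 3 decimal places.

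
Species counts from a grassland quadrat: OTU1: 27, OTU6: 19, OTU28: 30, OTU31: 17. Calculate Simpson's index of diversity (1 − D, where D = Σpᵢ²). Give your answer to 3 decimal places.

0.737

Total N = 27+19+30+17 = 93, so the proportions are 0.29032, 0.2043, 0.32258, 0.1828 (working shown to 5 dp, full precision carried).
D = 0.29032² + 0.2043² + 0.32258² + 0.1828² = 0.08429 + 0.04174 + 0.10406 + 0.03341 = 0.26350.
So 1 − D = 0.73650, i.e. 0.737 to 3 decimal places.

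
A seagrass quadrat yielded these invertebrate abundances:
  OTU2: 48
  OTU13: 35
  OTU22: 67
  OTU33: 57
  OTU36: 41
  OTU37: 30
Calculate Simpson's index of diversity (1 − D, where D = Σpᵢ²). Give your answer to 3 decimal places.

0.821

Total N = 48+35+67+57+41+30 = 278, so the proportions are 0.17266, 0.1259, 0.24101, 0.20504, 0.14748, 0.10791 (working shown to 5 dp, full precision carried).
D = 0.17266² + 0.1259² + 0.24101² + 0.20504² + 0.14748² + 0.10791² = 0.02981 + 0.01585 + 0.05808 + 0.04204 + 0.02175 + 0.01165 = 0.17918.
So 1 − D = 0.82082, i.e. 0.821 to 3 decimal places.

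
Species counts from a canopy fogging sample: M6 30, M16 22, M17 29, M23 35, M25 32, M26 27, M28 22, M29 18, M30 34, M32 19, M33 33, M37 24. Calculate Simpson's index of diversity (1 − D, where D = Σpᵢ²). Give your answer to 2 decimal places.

Total N = 30+22+29+35+32+27+22+18+34+19+33+24 = 325, so the proportions are 0.0923, 0.0677, 0.0892, 0.1077, 0.0985, 0.0831, 0.0677, 0.0554, 0.1046, 0.0585, 0.1015, 0.0738 (working shown to 4 dp, full precision carried).
D = 0.0923² + 0.0677² + 0.0892² + 0.1077² + 0.0985² + 0.0831² + 0.0677² + 0.0554² + 0.1046² + 0.0585² + 0.1015² + 0.0738² = 0.0085 + 0.0046 + 0.0080 + 0.0116 + 0.0097 + 0.0069 + 0.0046 + 0.0031 + 0.0109 + 0.0034 + 0.0103 + 0.0055 = 0.0870.
So 1 − D = 0.9130, i.e. 0.91 to 2 decimal places.

0.91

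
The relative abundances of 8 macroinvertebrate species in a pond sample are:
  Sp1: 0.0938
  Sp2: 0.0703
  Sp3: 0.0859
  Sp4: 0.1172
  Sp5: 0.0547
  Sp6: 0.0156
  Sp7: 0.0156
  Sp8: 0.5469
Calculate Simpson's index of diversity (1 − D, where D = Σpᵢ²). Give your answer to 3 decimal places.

0.663

D = 0.0938² + 0.0703² + 0.0859² + 0.1172² + 0.0547² + 0.0156² + 0.0156² + 0.5469² = 0.00880 + 0.00494 + 0.00738 + 0.01374 + 0.00299 + 0.00024 + 0.00024 + 0.29910 = 0.33743 (working shown to 5 dp, full precision carried).
So 1 − D = 0.66257, i.e. 0.663 to 3 decimal places.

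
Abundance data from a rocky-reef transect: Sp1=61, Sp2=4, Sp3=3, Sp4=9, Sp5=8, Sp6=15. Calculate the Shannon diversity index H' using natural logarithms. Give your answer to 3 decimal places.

Total N = 61+4+3+9+8+15 = 100, so the proportions are 0.61, 0.04, 0.03, 0.09, 0.08, 0.15 (working shown to 5 dp, full precision carried).
Each pᵢ ln pᵢ term: 0.61×(-0.49430)=-0.30152, 0.04×(-3.21888)=-0.12876, 0.03×(-3.50656)=-0.10520, 0.09×(-2.40795)=-0.21672, 0.08×(-2.52573)=-0.20206, 0.15×(-1.89712)=-0.28457.
Sum = -1.23881, so H' = 1.239.

1.239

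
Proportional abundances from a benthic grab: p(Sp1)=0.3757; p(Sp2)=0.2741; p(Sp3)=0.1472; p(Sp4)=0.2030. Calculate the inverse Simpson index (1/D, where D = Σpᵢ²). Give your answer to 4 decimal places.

3.5822

D = 0.3757² + 0.2741² + 0.1472² + 0.203² = 0.14115049 + 0.07513081 + 0.02166784 + 0.04120900 = 0.27915814 (working shown to 8 dp, full precision carried).
So 1/D = 3.582199, i.e. 3.5822 to 4 decimal places.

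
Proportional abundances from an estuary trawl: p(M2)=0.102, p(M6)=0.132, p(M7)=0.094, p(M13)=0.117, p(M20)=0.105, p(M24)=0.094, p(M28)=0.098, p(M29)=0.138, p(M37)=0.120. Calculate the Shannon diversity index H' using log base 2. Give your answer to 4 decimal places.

Each pᵢ log₂ pᵢ term (working shown to 6 dp, full precision carried): 0.102×(-3.293359)=-0.335923, 0.132×(-2.921390)=-0.385624, 0.094×(-3.411195)=-0.320652, 0.117×(-3.095420)=-0.362164, 0.105×(-3.251539)=-0.341412, 0.094×(-3.411195)=-0.320652, 0.098×(-3.351074)=-0.328405, 0.138×(-2.857260)=-0.394302, 0.12×(-3.058894)=-0.367067.
Sum = -3.156201, so H' = 3.1562.

3.1562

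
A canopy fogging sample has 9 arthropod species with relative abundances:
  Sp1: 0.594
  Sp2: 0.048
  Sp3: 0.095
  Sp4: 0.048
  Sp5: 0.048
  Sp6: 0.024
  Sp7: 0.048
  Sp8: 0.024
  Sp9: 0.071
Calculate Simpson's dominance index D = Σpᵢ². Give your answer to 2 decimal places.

D = 0.594² + 0.048² + 0.095² + 0.048² + 0.048² + 0.024² + 0.048² + 0.024² + 0.071² = 0.3528 + 0.0023 + 0.0090 + 0.0023 + 0.0023 + 0.0006 + 0.0023 + 0.0006 + 0.0050 = 0.3773 (working shown to 4 dp, full precision carried).
To 2 decimal places, D = 0.38.

0.38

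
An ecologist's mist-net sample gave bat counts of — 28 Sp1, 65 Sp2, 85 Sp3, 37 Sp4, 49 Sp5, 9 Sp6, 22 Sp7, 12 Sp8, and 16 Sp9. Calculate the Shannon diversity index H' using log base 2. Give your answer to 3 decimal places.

2.848

Total N = 28+65+85+37+49+9+22+12+16 = 323, so the proportions are 0.08669, 0.20124, 0.26316, 0.11455, 0.1517, 0.02786, 0.06811, 0.03715, 0.04954 (working shown to 5 dp, full precision carried).
Each pᵢ log₂ pᵢ term: 0.08669×(-3.52804)=-0.30584, 0.20124×(-2.31302)=-0.46547, 0.26316×(-1.92600)=-0.50684, 0.11455×(-3.12594)=-0.35808, 0.1517×(-2.72068)=-0.41273, 0.02786×(-5.16547)=-0.14393, 0.06811×(-3.87596)=-0.26400, 0.03715×(-4.75043)=-0.17649, 0.04954×(-4.33539)=-0.21476.
Sum = -2.84813, so H' = 2.848.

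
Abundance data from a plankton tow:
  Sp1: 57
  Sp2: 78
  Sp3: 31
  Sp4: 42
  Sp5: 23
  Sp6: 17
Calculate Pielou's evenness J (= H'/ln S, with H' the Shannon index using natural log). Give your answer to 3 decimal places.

0.930

Total N = 57+78+31+42+23+17 = 248, so the proportions are 0.22984, 0.31452, 0.125, 0.16935, 0.09274, 0.06855 (working shown to 5 dp, full precision carried).
H' = −Σ pᵢ ln pᵢ = −((-0.33795) + (-0.36381) + (-0.25993) + (-0.30073) + (-0.22053) + (-0.18372)) = 1.66668.
With S = 6 species, ln S = 1.79176, so J = 1.66668/1.79176 = 0.93019, i.e. 0.930 to 3 decimal places.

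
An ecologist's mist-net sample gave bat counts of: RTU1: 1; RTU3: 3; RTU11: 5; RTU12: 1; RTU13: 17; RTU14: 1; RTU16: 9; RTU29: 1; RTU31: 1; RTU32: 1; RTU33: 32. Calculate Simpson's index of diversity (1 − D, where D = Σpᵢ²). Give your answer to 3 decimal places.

0.723

Total N = 1+3+5+1+17+1+9+1+1+1+32 = 72, so the proportions are 0.01389, 0.04167, 0.06944, 0.01389, 0.23611, 0.01389, 0.125, 0.01389, 0.01389, 0.01389, 0.44444 (working shown to 5 dp, full precision carried).
D = 0.01389² + 0.04167² + 0.06944² + 0.01389² + 0.23611² + 0.01389² + 0.125² + 0.01389² + 0.01389² + 0.01389² + 0.44444² = 0.00019 + 0.00174 + 0.00482 + 0.00019 + 0.05575 + 0.00019 + 0.01562 + 0.00019 + 0.00019 + 0.00019 + 0.19753 = 0.27662.
So 1 − D = 0.72338, i.e. 0.723 to 3 decimal places.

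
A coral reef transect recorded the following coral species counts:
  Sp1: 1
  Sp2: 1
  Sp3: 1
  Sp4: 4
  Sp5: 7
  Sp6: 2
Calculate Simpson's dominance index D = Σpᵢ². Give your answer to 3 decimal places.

Total N = 1+1+1+4+7+2 = 16, so the proportions are 0.0625, 0.0625, 0.0625, 0.25, 0.4375, 0.125 (working shown to 5 dp, full precision carried).
D = 0.0625² + 0.0625² + 0.0625² + 0.25² + 0.4375² + 0.125² = 0.00391 + 0.00391 + 0.00391 + 0.06250 + 0.19141 + 0.01562 = 0.28125.
To 3 decimal places, D = 0.281.

0.281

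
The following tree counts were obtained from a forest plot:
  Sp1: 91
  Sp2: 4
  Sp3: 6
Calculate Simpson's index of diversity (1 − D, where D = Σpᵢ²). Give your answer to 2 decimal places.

Total N = 91+4+6 = 101, so the proportions are 0.901, 0.0396, 0.0594 (working shown to 4 dp, full precision carried).
D = 0.901² + 0.0396² + 0.0594² = 0.8118 + 0.0016 + 0.0035 = 0.8169.
So 1 − D = 0.1831, i.e. 0.18 to 2 decimal places.

0.18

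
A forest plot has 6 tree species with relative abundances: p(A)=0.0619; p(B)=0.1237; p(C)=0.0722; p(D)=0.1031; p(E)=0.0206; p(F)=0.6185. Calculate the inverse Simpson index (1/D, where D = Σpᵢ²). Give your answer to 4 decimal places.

2.3927

D = 0.0619² + 0.1237² + 0.0722² + 0.1031² + 0.0206² + 0.6185² = 0.0038316 + 0.0153017 + 0.0052128 + 0.0106296 + 0.0004244 + 0.3825423 = 0.4179424 (working shown to 7 dp, full precision carried).
So 1/D = 2.392674, i.e. 2.3927 to 4 decimal places.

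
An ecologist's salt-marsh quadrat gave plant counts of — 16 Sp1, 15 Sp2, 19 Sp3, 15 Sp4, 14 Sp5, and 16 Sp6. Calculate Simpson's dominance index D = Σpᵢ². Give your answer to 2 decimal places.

Total N = 16+15+19+15+14+16 = 95, so the proportions are 0.1684, 0.1579, 0.2, 0.1579, 0.1474, 0.1684 (working shown to 4 dp, full precision carried).
D = 0.1684² + 0.1579² + 0.2² + 0.1579² + 0.1474² + 0.1684² = 0.0284 + 0.0249 + 0.0400 + 0.0249 + 0.0217 + 0.0284 = 0.1683.
To 2 decimal places, D = 0.17.

0.17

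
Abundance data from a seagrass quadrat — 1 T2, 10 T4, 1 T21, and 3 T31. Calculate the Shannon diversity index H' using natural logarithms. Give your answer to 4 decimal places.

0.9533

Total N = 1+10+1+3 = 15, so the proportions are 0.066667, 0.666667, 0.066667, 0.2 (working shown to 6 dp, full precision carried).
Each pᵢ ln pᵢ term: 0.066667×(-2.708050)=-0.180537, 0.666667×(-0.405465)=-0.270310, 0.066667×(-2.708050)=-0.180537, 0.2×(-1.609438)=-0.321888.
Sum = -0.953271, so H' = 0.9533.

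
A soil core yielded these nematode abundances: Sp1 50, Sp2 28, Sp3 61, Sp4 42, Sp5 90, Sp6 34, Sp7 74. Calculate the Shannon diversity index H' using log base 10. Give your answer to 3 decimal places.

0.814

Total N = 50+28+61+42+90+34+74 = 379, so the proportions are 0.13193, 0.07388, 0.16095, 0.11082, 0.23747, 0.08971, 0.19525 (working shown to 5 dp, full precision carried).
Each pᵢ log₁₀ pᵢ term: 0.13193×(-0.87967)=-0.11605, 0.07388×(-1.13148)=-0.08359, 0.16095×(-0.79331)=-0.12768, 0.11082×(-0.95539)=-0.10587, 0.23747×(-0.62440)=-0.14827, 0.08971×(-1.04716)=-0.09394, 0.19525×(-0.70941)=-0.13851.
Sum = -0.81393, so H' = 0.814.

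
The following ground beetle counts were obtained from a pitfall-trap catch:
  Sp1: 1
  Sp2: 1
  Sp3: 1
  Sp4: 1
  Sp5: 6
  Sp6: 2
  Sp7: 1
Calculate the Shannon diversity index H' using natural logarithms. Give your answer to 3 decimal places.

Total N = 1+1+1+1+6+2+1 = 13, so the proportions are 0.07692, 0.07692, 0.07692, 0.07692, 0.46154, 0.15385, 0.07692 (working shown to 5 dp, full precision carried).
Each pᵢ ln pᵢ term: 0.07692×(-2.56495)=-0.19730, 0.07692×(-2.56495)=-0.19730, 0.07692×(-2.56495)=-0.19730, 0.07692×(-2.56495)=-0.19730, 0.46154×(-0.77319)=-0.35686, 0.15385×(-1.87180)=-0.28797, 0.07692×(-2.56495)=-0.19730.
Sum = -1.63135, so H' = 1.631.

1.631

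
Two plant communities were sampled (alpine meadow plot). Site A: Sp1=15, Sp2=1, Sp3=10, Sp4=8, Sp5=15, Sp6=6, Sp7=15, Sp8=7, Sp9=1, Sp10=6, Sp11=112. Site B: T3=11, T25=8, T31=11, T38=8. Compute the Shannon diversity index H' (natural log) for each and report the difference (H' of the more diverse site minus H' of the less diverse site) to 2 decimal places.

0.20

Site A: N=196, proportions 0.076531, 0.005102, 0.05102, 0.040816, 0.076531, 0.030612, 0.076531, 0.035714, 0.005102, 0.030612, 0.571429, giving H' = 1.578533 (working shown to 6 dp, full precision carried).
Site B: N=38, proportions 0.289474, 0.210526, 0.289474, 0.210526, giving H' = 1.373777.
Difference = |1.578533 − 1.373777| = 0.204756, i.e. 0.20 to 2 decimal places.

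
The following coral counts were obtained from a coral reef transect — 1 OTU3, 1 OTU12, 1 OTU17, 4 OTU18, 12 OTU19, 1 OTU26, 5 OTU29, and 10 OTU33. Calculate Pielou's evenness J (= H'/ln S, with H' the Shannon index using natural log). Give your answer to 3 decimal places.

Total N = 1+1+1+4+12+1+5+10 = 35, so the proportions are 0.02857, 0.02857, 0.02857, 0.11429, 0.34286, 0.02857, 0.14286, 0.28571 (working shown to 5 dp, full precision carried).
H' = −Σ pᵢ ln pᵢ = −((-0.10158) + (-0.10158) + (-0.10158) + (-0.24789) + (-0.36701) + (-0.10158) + (-0.27799) + (-0.35793)) = 1.65715.
With S = 8 species, ln S = 2.07944, so J = 1.65715/2.07944 = 0.79692, i.e. 0.797 to 3 decimal places.

0.797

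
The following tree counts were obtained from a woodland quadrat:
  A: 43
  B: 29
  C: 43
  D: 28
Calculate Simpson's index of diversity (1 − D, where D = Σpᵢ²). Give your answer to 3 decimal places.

Total N = 43+29+43+28 = 143, so the proportions are 0.3007, 0.2028, 0.3007, 0.1958 (working shown to 5 dp, full precision carried).
D = 0.3007² + 0.2028² + 0.3007² + 0.1958² = 0.09042 + 0.04113 + 0.09042 + 0.03834 = 0.26031.
So 1 − D = 0.73969, i.e. 0.740 to 3 decimal places.

0.740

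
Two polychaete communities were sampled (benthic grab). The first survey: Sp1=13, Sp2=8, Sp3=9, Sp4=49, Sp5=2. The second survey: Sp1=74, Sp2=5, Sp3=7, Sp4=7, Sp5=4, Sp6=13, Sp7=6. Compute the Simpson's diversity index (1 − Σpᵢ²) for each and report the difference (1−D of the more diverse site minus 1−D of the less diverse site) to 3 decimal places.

The first survey: N=81, proportions 0.16049, 0.09877, 0.11111, 0.60494, 0.02469, giving 1−D = 0.58558 (working shown to 5 dp, full precision carried).
The second survey: N=116, proportions 0.63793, 0.0431, 0.06034, 0.06034, 0.03448, 0.11207, 0.05172, giving 1−D = 0.56748.
Difference = |0.58558 − 0.56748| = 0.01810, i.e. 0.018 to 3 decimal places.

0.018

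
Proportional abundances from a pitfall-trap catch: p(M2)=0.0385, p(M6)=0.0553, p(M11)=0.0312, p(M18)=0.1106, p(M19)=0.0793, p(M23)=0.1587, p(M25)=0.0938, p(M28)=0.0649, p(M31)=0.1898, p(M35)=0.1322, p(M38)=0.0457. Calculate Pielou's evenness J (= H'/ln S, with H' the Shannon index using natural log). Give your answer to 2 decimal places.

0.94

H' = −Σ pᵢ ln pᵢ = −((-0.1254) + (-0.1601) + (-0.1082) + (-0.2435) + (-0.2010) + (-0.2921) + (-0.2220) + (-0.1775) + (-0.3154) + (-0.2675) + (-0.1410)) = 2.2537 (working shown to 4 dp, full precision carried).
With S = 11 species, ln S = 2.3979, so J = 2.2537/2.3979 = 0.9399, i.e. 0.94 to 2 decimal places.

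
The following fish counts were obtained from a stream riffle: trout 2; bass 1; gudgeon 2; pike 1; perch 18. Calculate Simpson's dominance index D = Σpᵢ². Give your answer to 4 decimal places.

Total N = 2+1+2+1+18 = 24, so the proportions are 0.083333, 0.041667, 0.083333, 0.041667, 0.75 (working shown to 6 dp, full precision carried).
D = 0.083333² + 0.041667² + 0.083333² + 0.041667² + 0.75² = 0.006944 + 0.001736 + 0.006944 + 0.001736 + 0.562500 = 0.579861.
To 4 decimal places, D = 0.5799.

0.5799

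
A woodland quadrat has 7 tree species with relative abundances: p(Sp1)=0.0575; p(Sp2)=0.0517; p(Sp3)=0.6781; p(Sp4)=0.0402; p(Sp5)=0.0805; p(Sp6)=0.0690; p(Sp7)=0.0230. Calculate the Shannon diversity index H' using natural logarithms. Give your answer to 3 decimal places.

Each pᵢ ln pᵢ term (working shown to 5 dp, full precision carried): 0.0575×(-2.85597)=-0.16422, 0.0517×(-2.96230)=-0.15315, 0.6781×(-0.38846)=-0.26342, 0.0402×(-3.21389)=-0.12920, 0.0805×(-2.51950)=-0.20282, 0.069×(-2.67365)=-0.18448, 0.023×(-3.77226)=-0.08676.
Sum = -1.18405, so H' = 1.184.

1.184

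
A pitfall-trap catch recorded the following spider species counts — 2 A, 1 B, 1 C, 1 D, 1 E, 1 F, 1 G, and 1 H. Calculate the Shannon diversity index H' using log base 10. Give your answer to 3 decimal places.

0.887

Total N = 2+1+1+1+1+1+1+1 = 9, so the proportions are 0.22222, 0.11111, 0.11111, 0.11111, 0.11111, 0.11111, 0.11111, 0.11111 (working shown to 5 dp, full precision carried).
Each pᵢ log₁₀ pᵢ term: 0.22222×(-0.65321)=-0.14516, 0.11111×(-0.95424)=-0.10603, 0.11111×(-0.95424)=-0.10603, 0.11111×(-0.95424)=-0.10603, 0.11111×(-0.95424)=-0.10603, 0.11111×(-0.95424)=-0.10603, 0.11111×(-0.95424)=-0.10603, 0.11111×(-0.95424)=-0.10603.
Sum = -0.88735, so H' = 0.887.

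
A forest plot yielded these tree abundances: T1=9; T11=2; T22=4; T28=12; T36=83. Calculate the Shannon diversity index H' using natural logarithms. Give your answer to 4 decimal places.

Total N = 9+2+4+12+83 = 110, so the proportions are 0.081818, 0.018182, 0.036364, 0.109091, 0.754545 (working shown to 6 dp, full precision carried).
Each pᵢ ln pᵢ term: 0.081818×(-2.503256)=-0.204812, 0.018182×(-4.007333)=-0.072861, 0.036364×(-3.314186)=-0.120516, 0.109091×(-2.215574)=-0.241699, 0.754545×(-0.281640)=-0.212510.
Sum = -0.852397, so H' = 0.8524.

0.8524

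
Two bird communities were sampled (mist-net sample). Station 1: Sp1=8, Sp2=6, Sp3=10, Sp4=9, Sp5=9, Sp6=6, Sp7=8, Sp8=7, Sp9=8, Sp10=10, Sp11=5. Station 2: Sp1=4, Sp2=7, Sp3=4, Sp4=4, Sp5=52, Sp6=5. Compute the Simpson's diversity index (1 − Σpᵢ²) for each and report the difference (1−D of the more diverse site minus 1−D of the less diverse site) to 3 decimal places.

Station 1: N=86, proportions 0.09302, 0.06977, 0.11628, 0.10465, 0.10465, 0.06977, 0.09302, 0.0814, 0.09302, 0.11628, 0.05814, giving 1−D = 0.90535 (working shown to 5 dp, full precision carried).
Station 2: N=76, proportions 0.05263, 0.09211, 0.05263, 0.05263, 0.68421, 0.06579, giving 1−D = 0.51073.
Difference = |0.90535 − 0.51073| = 0.39462, i.e. 0.395 to 3 decimal places.

0.395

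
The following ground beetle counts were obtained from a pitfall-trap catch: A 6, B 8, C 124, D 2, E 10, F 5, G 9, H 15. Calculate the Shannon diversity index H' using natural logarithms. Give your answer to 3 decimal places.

1.176

Total N = 6+8+124+2+10+5+9+15 = 179, so the proportions are 0.03352, 0.04469, 0.69274, 0.01117, 0.05587, 0.02793, 0.05028, 0.0838 (working shown to 5 dp, full precision carried).
Each pᵢ ln pᵢ term: 0.03352×(-3.39563)=-0.11382, 0.04469×(-3.10794)=-0.13890, 0.69274×(-0.36710)=-0.25431, 0.01117×(-4.49424)=-0.05021, 0.05587×(-2.88480)=-0.16116, 0.02793×(-3.57795)=-0.09994, 0.05028×(-2.99016)=-0.15034, 0.0838×(-2.47934)=-0.20777.
Sum = -1.17646, so H' = 1.176.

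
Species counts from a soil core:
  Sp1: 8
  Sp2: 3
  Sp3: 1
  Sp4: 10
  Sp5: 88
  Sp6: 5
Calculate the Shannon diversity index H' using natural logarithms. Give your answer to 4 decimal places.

Total N = 8+3+1+10+88+5 = 115, so the proportions are 0.069565, 0.026087, 0.008696, 0.086957, 0.765217, 0.043478 (working shown to 6 dp, full precision carried).
Each pᵢ ln pᵢ term: 0.069565×(-2.665491)=-0.185425, 0.026087×(-3.646320)=-0.095121, 0.008696×(-4.744932)=-0.041260, 0.086957×(-2.442347)=-0.212378, 0.765217×(-0.267595)=-0.204769, 0.043478×(-3.135494)=-0.136326.
Sum = -0.875280, so H' = 0.8753.

0.8753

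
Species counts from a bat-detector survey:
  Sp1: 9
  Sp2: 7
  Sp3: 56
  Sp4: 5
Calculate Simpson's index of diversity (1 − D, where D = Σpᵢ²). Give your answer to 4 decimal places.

0.4449

Total N = 9+7+56+5 = 77, so the proportions are 0.116883, 0.090909, 0.727273, 0.064935 (working shown to 6 dp, full precision carried).
D = 0.116883² + 0.090909² + 0.727273² + 0.064935² = 0.013662 + 0.008264 + 0.528926 + 0.004217 = 0.555068.
So 1 − D = 0.444932, i.e. 0.4449 to 4 decimal places.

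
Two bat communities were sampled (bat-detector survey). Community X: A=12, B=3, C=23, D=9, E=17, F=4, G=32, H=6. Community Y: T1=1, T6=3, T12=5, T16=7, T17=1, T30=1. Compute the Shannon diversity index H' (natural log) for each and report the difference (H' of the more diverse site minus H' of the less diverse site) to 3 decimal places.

Community X: N=106, proportions 0.11321, 0.0283, 0.21698, 0.08491, 0.16038, 0.03774, 0.30189, 0.0566, giving H' = 1.82976 (working shown to 5 dp, full precision carried).
Community Y: N=18, proportions 0.05556, 0.16667, 0.27778, 0.38889, 0.05556, 0.05556, giving H' = 1.50346.
Difference = |1.82976 − 1.50346| = 0.32630, i.e. 0.326 to 3 decimal places.

0.326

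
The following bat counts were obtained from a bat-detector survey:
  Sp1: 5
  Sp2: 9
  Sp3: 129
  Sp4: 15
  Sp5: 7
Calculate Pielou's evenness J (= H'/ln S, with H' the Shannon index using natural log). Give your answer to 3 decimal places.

0.503

Total N = 5+9+129+15+7 = 165, so the proportions are 0.0303, 0.05455, 0.78182, 0.09091, 0.04242 (working shown to 5 dp, full precision carried).
H' = −Σ pᵢ ln pᵢ = −((-0.10595) + (-0.15866) + (-0.19243) + (-0.21799) + (-0.13406)) = 0.80910.
With S = 5 species, ln S = 1.60944, so J = 0.80910/1.60944 = 0.50272, i.e. 0.503 to 3 decimal places.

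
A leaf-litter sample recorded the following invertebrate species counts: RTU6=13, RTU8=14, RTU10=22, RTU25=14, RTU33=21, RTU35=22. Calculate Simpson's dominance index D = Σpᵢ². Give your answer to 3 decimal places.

Total N = 13+14+22+14+21+22 = 106, so the proportions are 0.12264, 0.13208, 0.20755, 0.13208, 0.19811, 0.20755 (working shown to 5 dp, full precision carried).
D = 0.12264² + 0.13208² + 0.20755² + 0.13208² + 0.19811² + 0.20755² = 0.01504 + 0.01744 + 0.04308 + 0.01744 + 0.03925 + 0.04308 = 0.17533.
To 3 decimal places, D = 0.175.

0.175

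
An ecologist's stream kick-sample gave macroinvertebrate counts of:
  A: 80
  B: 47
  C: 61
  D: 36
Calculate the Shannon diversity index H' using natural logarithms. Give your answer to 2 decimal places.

Total N = 80+47+61+36 = 224, so the proportions are 0.3571, 0.2098, 0.2723, 0.1607 (working shown to 4 dp, full precision carried).
Each pᵢ ln pᵢ term: 0.3571×(-1.0296)=-0.3677, 0.2098×(-1.5615)=-0.3276, 0.2723×(-1.3008)=-0.3542, 0.1607×(-1.8281)=-0.2938.
Sum = -1.3434, so H' = 1.34.

1.34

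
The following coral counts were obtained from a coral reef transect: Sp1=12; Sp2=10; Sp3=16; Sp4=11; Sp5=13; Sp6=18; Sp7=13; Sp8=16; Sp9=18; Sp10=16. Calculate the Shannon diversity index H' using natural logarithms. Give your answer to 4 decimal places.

2.2842

Total N = 12+10+16+11+13+18+13+16+18+16 = 143, so the proportions are 0.083916, 0.06993, 0.111888, 0.076923, 0.090909, 0.125874, 0.090909, 0.111888, 0.125874, 0.111888 (working shown to 6 dp, full precision carried).
Each pᵢ ln pᵢ term: 0.083916×(-2.477938)=-0.207939, 0.06993×(-2.660260)=-0.186032, 0.111888×(-2.190256)=-0.245064, 0.076923×(-2.564949)=-0.197304, 0.090909×(-2.397895)=-0.217990, 0.125874×(-2.072473)=-0.260871, 0.090909×(-2.397895)=-0.217990, 0.111888×(-2.190256)=-0.245064, 0.125874×(-2.072473)=-0.260871, 0.111888×(-2.190256)=-0.245064.
Sum = -2.284188, so H' = 2.2842.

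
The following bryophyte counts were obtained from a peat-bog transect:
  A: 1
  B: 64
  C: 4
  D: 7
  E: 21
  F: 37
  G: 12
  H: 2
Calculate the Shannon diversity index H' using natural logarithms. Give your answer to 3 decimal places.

Total N = 1+64+4+7+21+37+12+2 = 148, so the proportions are 0.00676, 0.43243, 0.02703, 0.0473, 0.14189, 0.25, 0.08108, 0.01351 (working shown to 5 dp, full precision carried).
Each pᵢ ln pᵢ term: 0.00676×(-4.99721)=-0.03376, 0.43243×(-0.83833)=-0.36252, 0.02703×(-3.61092)=-0.09759, 0.0473×(-3.05130)=-0.14432, 0.14189×(-1.95269)=-0.27707, 0.25×(-1.38629)=-0.34657, 0.08108×(-2.51231)=-0.20370, 0.01351×(-4.30407)=-0.05816.
Sum = -1.52370, so H' = 1.524.

1.524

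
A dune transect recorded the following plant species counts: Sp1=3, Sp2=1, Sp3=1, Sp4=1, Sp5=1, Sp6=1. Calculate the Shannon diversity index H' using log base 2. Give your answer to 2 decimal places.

Total N = 3+1+1+1+1+1 = 8, so the proportions are 0.375, 0.125, 0.125, 0.125, 0.125, 0.125 (working shown to 4 dp, full precision carried).
Each pᵢ log₂ pᵢ term: 0.375×(-1.4150)=-0.5306, 0.125×(-3.0000)=-0.3750, 0.125×(-3.0000)=-0.3750, 0.125×(-3.0000)=-0.3750, 0.125×(-3.0000)=-0.3750, 0.125×(-3.0000)=-0.3750.
Sum = -2.4056, so H' = 2.41.

2.41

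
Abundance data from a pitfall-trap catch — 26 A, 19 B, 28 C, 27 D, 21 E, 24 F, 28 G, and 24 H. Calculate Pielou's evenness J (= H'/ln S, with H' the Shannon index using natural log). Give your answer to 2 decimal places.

1.00

Total N = 26+19+28+27+21+24+28+24 = 197, so the proportions are 0.132, 0.0964, 0.1421, 0.1371, 0.1066, 0.1218, 0.1421, 0.1218 (working shown to 4 dp, full precision carried).
H' = −Σ pᵢ ln pᵢ = −((-0.2673) + (-0.2256) + (-0.2773) + (-0.2724) + (-0.2386) + (-0.2565) + (-0.2773) + (-0.2565)) = 2.0714.
With S = 8 species, ln S = 2.0794, so J = 2.0714/2.0794 = 0.9961, i.e. 1.00 to 2 decimal places.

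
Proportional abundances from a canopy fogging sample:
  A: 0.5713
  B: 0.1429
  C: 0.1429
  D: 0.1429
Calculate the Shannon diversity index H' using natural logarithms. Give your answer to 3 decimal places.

1.154

Each pᵢ ln pᵢ term (working shown to 5 dp, full precision carried): 0.5713×(-0.55984)=-0.31984, 0.1429×(-1.94561)=-0.27803, 0.1429×(-1.94561)=-0.27803, 0.1429×(-1.94561)=-0.27803.
Sum = -1.15392, so H' = 1.154.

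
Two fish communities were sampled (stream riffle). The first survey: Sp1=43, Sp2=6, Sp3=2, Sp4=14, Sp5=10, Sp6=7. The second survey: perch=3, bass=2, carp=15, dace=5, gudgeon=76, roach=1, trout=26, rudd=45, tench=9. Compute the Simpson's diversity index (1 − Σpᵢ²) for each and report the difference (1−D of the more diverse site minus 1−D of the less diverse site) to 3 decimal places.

The first survey: N=82, proportions 0.52439, 0.07317, 0.02439, 0.17073, 0.12195, 0.08537, giving 1−D = 0.66776 (working shown to 5 dp, full precision carried).
The second survey: N=182, proportions 0.01648, 0.01099, 0.08242, 0.02747, 0.41758, 0.00549, 0.14286, 0.24725, 0.04945, giving 1−D = 0.73367.
Difference = |0.66776 − 0.73367| = 0.06591, i.e. 0.066 to 3 decimal places.

0.066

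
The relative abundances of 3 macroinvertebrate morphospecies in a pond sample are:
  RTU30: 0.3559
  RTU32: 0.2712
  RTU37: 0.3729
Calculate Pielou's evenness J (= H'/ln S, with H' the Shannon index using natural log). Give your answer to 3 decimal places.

0.992

H' = −Σ pᵢ ln pᵢ = −((-0.36768) + (-0.35389) + (-0.36785)) = 1.08942 (working shown to 5 dp, full precision carried).
With S = 3 species, ln S = 1.09861, so J = 1.08942/1.09861 = 0.99163, i.e. 0.992 to 3 decimal places.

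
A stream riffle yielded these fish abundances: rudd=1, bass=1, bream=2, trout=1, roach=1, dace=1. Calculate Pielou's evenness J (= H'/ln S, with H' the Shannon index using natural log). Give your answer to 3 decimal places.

0.976

Total N = 1+1+2+1+1+1 = 7, so the proportions are 0.14286, 0.14286, 0.28571, 0.14286, 0.14286, 0.14286 (working shown to 5 dp, full precision carried).
H' = −Σ pᵢ ln pᵢ = −((-0.27799) + (-0.27799) + (-0.35793) + (-0.27799) + (-0.27799) + (-0.27799)) = 1.74787.
With S = 6 species, ln S = 1.79176, so J = 1.74787/1.79176 = 0.97550, i.e. 0.976 to 3 decimal places.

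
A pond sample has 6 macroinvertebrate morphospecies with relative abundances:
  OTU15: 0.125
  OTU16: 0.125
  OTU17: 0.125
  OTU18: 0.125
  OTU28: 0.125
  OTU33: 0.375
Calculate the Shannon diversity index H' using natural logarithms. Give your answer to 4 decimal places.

1.6675

Each pᵢ ln pᵢ term (working shown to 6 dp, full precision carried): 0.125×(-2.079442)=-0.259930, 0.125×(-2.079442)=-0.259930, 0.125×(-2.079442)=-0.259930, 0.125×(-2.079442)=-0.259930, 0.125×(-2.079442)=-0.259930, 0.375×(-0.980829)=-0.367811.
Sum = -1.667462, so H' = 1.6675.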